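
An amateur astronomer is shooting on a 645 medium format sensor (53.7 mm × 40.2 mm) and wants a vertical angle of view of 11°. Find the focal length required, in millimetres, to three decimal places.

208.746 mm

From α = 2·arctan(h/2f) we get f = h / (2·tan(α/2)).
With h = 40.2 mm and α/2 = 5.5°, tan(α/2) ≈ 0.09629, so f ≈ 40.2 / 0.19258 ≈ 208.7465 mm.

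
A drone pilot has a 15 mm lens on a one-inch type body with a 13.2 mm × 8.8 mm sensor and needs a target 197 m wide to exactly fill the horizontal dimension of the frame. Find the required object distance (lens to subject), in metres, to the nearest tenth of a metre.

223.9 m

W: 197 m = 197000 mm.
Magnification m = w/W = dᵢ/dₒ; combined with 1/f = 1/dₒ + 1/dᵢ this gives dₒ = f·(1 + W/w).
dₒ = 15 mm × (1 + 197000/13.2) = 15 × 14925.2424 ≈ 223878.636 mm = 223.879 m.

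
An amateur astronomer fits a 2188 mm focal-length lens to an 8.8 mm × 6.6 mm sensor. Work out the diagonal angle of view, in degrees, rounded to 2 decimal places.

Sensor diagonal = √(8.8² + 6.6²) = √121.0000 ≈ 11.0000 mm.
Angle of view α = 2·arctan(d/2f) with d = 11.0000 mm and f = 2188 mm.
d/2f = 0.00251; arctan(0.00251) ≈ 0.1440°, so α ≈ 0.2880°.

0.29°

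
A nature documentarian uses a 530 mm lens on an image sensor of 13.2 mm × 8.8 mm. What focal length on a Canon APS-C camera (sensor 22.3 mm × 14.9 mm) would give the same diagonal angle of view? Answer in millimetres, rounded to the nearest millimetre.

896 mm

Sensor diagonal = √(13.2² + 8.8²) = √251.6800 ≈ 15.8644 mm.
Sensor diagonal = √(22.3² + 14.9²) = √719.3000 ≈ 26.8198 mm.
Equal angle of view means equal diagonal/f ratio, so f₂ = f₁ · (diagonal₂/diagonal₁) = 530 × 26.8198/15.8644.
f₂ = 530 × 1.69056 ≈ 895.997 mm.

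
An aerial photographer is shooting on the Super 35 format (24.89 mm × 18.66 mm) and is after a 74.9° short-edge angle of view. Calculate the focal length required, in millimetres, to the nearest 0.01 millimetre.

12.18 mm

From α = 2·arctan(h/2f) we get f = h / (2·tan(α/2)).
With h = 18.66 mm and α/2 = 37.45°, tan(α/2) ≈ 0.76594, so f ≈ 18.66 / 1.53188 ≈ 12.1811 mm.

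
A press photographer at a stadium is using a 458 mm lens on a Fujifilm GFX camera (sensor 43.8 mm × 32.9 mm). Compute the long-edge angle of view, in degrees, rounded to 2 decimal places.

5.48°

Angle of view α = 2·arctan(w/2f) with w = 43.8 mm and f = 458 mm.
w/2f = 0.04782; arctan(0.04782) ≈ 2.7376°, so α ≈ 5.4752°.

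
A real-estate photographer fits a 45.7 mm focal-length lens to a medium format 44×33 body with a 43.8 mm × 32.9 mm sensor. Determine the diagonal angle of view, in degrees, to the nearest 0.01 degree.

Sensor diagonal = √(43.8² + 32.9²) = √3000.8500 ≈ 54.7800 mm.
Angle of view α = 2·arctan(d/2f) with d = 54.7800 mm and f = 45.7 mm.
d/2f = 0.59934; arctan(0.59934) ≈ 30.9361°, so α ≈ 61.8722°.

61.87°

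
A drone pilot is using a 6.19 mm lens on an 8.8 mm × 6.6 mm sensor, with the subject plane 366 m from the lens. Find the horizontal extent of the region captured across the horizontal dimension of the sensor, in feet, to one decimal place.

dₒ: 366 m = 366000 mm.
Similar triangles through the lens centre give W/dₒ = w/dᵢ; with 1/f = 1/dₒ + 1/dᵢ this gives W = w·(dₒ − f)/f.
W = 8.8 mm × (366000 − 6.19) / 6.19 = 8.8 × 59126.6252 ≈ 520314.302 mm = 520314.302/304.8 ft = 1707.07 ft.

1707.1 ft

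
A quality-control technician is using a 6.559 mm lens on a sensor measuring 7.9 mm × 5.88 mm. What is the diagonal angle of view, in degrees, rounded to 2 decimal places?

Sensor diagonal = √(7.9² + 5.88²) = √96.9844 ≈ 9.8481 mm.
Angle of view α = 2·arctan(d/2f) with d = 9.8481 mm and f = 6.559 mm.
d/2f = 0.75073; arctan(0.75073) ≈ 36.8966°, so α ≈ 73.7933°.

73.79°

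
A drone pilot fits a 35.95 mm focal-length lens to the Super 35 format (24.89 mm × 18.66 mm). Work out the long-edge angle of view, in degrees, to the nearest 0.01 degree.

38.19°

Angle of view α = 2·arctan(w/2f) with w = 24.89 mm and f = 35.95 mm.
w/2f = 0.34618; arctan(0.34618) ≈ 19.0946°, so α ≈ 38.1892°.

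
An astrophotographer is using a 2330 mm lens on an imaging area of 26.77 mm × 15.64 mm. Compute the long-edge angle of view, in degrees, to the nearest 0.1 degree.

Angle of view α = 2·arctan(w/2f) with w = 26.77 mm and f = 2330 mm.
w/2f = 0.00574; arctan(0.00574) ≈ 0.3291°, so α ≈ 0.6583°.

0.7°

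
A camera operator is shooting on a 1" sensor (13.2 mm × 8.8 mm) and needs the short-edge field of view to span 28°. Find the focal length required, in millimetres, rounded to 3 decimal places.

17.647 mm

From α = 2·arctan(h/2f) we get f = h / (2·tan(α/2)).
With h = 8.8 mm and α/2 = 14°, tan(α/2) ≈ 0.24933, so f ≈ 8.8 / 0.49866 ≈ 17.6474 mm.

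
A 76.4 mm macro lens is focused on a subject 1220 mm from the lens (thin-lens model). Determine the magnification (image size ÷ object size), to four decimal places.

0.0668×

Thin lens: 1/f = 1/dₒ + 1/dᵢ → 1/dᵢ = 1/76.4 − 1/1220 = 0.0122693 mm⁻¹, so dᵢ ≈ 81.5040 mm.
Magnification m = dᵢ/dₒ = 81.5040/1220 ≈ 0.06681.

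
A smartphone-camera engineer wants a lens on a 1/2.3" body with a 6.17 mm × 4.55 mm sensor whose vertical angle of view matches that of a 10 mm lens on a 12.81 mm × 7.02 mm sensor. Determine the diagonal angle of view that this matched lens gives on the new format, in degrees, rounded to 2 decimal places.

Equal vertical AOV ⇒ f₂ = f₁ · 4.55/7.02 = 10 × 0.64815 ≈ 6.4815 mm.
Sensor diagonal = √(6.17² + 4.55²) = √58.7714 ≈ 7.6663 mm.
Diagonal AOV on the new format = 2·arctan(7.6663 / (2 × 6.4815)) = 2·arctan(0.59140) ≈ 61.1998°.

61.20°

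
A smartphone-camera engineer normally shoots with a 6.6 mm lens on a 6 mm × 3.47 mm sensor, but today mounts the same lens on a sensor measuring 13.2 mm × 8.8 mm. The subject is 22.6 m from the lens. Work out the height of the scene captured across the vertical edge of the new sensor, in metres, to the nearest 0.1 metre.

30.1 m

The focal length stays 6.6 mm; the relevant sensor dimension is now h = 8.8 mm. Object distance dₒ = 22.6 m = 22600 mm.
Thin-lens field height W = h·(dₒ − f)/f = 8.8 × (22600 − 6.6)/6.6 ≈ 30124.533 mm = 30.1245 m.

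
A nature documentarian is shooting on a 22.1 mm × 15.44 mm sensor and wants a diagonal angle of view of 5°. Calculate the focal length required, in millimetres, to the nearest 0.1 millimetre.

308.7 mm

Sensor diagonal = √(22.1² + 15.44²) = √726.8036 ≈ 26.9593 mm.
From α = 2·arctan(d/2f) we get f = d / (2·tan(α/2)).
With d = 26.9593 mm and α/2 = 2.5°, tan(α/2) ≈ 0.04366, so f ≈ 26.9593 / 0.08732 ≈ 308.7347 mm.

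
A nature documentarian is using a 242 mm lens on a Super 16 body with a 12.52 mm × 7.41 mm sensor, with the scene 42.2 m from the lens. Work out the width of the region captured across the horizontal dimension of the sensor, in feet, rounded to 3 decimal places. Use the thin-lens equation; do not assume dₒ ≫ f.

7.122 ft

dₒ: 42.2 m = 42200 mm.
Similar triangles through the lens centre give W/dₒ = w/dᵢ; with 1/f = 1/dₒ + 1/dᵢ this gives W = w·(dₒ − f)/f.
W = 12.52 mm × (42200 − 242) / 242 = 12.52 × 173.3802 ≈ 2170.720 mm = 2170.720/304.8 ft = 7.12178 ft.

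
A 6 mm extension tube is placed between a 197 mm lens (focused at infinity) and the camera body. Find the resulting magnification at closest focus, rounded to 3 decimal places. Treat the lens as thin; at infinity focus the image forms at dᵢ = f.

The tube moves the image plane from f to f + e, so dᵢ = 197 + 6 = 203 mm. Focus is achieved when 1/f = 1/dₒ + 1/dᵢ, giving dₒ = 1/(1/f − 1/(f+e)).
Magnification m = dᵢ/dₒ = (f+e)·(1/f − 1/(f+e)) = e/f = 6/197 ≈ 0.0305.

0.030×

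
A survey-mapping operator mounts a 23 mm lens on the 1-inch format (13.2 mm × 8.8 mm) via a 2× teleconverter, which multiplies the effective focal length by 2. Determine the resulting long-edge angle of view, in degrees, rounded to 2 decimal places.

16.33°

Effective focal length f = 23 × 2 = 46 mm.
α = 2·arctan(13.2 / (2 × 46)) = 2·arctan(0.14348) ≈ 16.3300°.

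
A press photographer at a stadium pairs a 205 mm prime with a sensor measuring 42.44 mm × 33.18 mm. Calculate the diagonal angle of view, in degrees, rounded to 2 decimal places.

14.97°

Sensor diagonal = √(42.44² + 33.18²) = √2902.0660 ≈ 53.8708 mm.
Angle of view α = 2·arctan(d/2f) with d = 53.8708 mm and f = 205 mm.
d/2f = 0.13139; arctan(0.13139) ≈ 7.4853°, so α ≈ 14.9707°.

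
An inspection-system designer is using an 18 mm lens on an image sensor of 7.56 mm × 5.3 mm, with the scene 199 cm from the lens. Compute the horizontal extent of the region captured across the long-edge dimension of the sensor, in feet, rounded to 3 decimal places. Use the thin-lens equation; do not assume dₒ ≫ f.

2.717 ft

dₒ: 199 cm = 1990 mm.
Similar triangles through the lens centre give W/dₒ = w/dᵢ; with 1/f = 1/dₒ + 1/dᵢ this gives W = w·(dₒ − f)/f.
W = 7.56 mm × (1990 − 18) / 18 = 7.56 × 109.5556 ≈ 828.240 mm = 828.240/304.8 ft = 2.71732 ft.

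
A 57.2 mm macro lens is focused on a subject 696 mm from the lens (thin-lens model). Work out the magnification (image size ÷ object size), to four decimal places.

Thin lens: 1/f = 1/dₒ + 1/dᵢ → 1/dᵢ = 1/57.2 − 1/696 = 0.0160457 mm⁻¹, so dᵢ ≈ 62.3219 mm.
Magnification m = dᵢ/dₒ = 62.3219/696 ≈ 0.08954.

0.0895×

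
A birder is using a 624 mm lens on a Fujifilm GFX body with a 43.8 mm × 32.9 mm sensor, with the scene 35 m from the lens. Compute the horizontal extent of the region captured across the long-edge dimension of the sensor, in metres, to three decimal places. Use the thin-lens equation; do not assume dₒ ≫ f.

dₒ: 35 m = 35000 mm.
Similar triangles through the lens centre give W/dₒ = w/dᵢ; with 1/f = 1/dₒ + 1/dᵢ this gives W = w·(dₒ − f)/f.
W = 43.8 mm × (35000 − 624) / 624 = 43.8 × 55.0897 ≈ 2412.931 mm = 2.41293 m.

2.413 m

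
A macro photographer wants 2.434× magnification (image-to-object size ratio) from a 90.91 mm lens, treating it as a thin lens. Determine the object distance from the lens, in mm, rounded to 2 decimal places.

With m = dᵢ/dₒ and 1/f = 1/dₒ + 1/dᵢ, substituting dᵢ = m·dₒ gives 1/f = (1 + 1/m)/dₒ, hence dₒ = f·(1 + 1/m).
dₒ = 90.91 × (1 + 1/2.434) = 90.91 × 1.41085 ≈ 128.260 mm.

128.26 mm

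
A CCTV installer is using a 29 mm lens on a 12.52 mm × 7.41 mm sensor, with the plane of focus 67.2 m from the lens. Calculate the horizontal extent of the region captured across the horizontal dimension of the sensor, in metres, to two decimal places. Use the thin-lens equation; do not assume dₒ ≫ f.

dₒ: 67.2 m = 67200 mm.
Similar triangles through the lens centre give W/dₒ = w/dᵢ; with 1/f = 1/dₒ + 1/dᵢ this gives W = w·(dₒ − f)/f.
W = 12.52 mm × (67200 − 29) / 29 = 12.52 × 2316.2414 ≈ 28999.342 mm = 28.9993 m.

29.00 m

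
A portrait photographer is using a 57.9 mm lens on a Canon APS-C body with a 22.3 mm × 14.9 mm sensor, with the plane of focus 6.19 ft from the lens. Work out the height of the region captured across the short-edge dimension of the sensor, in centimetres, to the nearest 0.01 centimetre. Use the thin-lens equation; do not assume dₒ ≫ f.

dₒ: 6.19 ft × 304.8 mm/ft = 1886.71 mm.
Similar triangles through the lens centre give W/dₒ = h/dᵢ; with 1/f = 1/dₒ + 1/dᵢ this gives W = h·(dₒ − f)/f.
W = 14.9 mm × (1886.71 − 57.9) / 57.9 = 14.9 × 31.5857 ≈ 470.627 mm = 47.0627 cm.

47.06 cm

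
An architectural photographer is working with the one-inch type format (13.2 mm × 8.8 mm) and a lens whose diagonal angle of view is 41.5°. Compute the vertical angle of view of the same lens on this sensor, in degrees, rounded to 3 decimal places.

Sensor diagonal = √(13.2² + 8.8²) = √251.6800 ≈ 15.8644 mm.
From the diagonal AOV: f = 15.8644 / (2·tan(20.75°)) = 15.8644 / 0.75773 ≈ 20.9367 mm.
Vertical AOV = 2·arctan(8.8 / (2 × 20.9367)) = 2·arctan(0.21016) ≈ 23.7368°.

23.737°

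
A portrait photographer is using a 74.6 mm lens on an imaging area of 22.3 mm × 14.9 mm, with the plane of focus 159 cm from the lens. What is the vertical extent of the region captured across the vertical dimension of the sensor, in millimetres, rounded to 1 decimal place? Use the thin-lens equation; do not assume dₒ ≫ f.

302.7 mm

dₒ: 159 cm = 1590 mm.
Similar triangles through the lens centre give W/dₒ = h/dᵢ; with 1/f = 1/dₒ + 1/dᵢ this gives W = h·(dₒ − f)/f.
W = 14.9 mm × (1590 − 74.6) / 74.6 = 14.9 × 20.3137 ≈ 302.674 mm.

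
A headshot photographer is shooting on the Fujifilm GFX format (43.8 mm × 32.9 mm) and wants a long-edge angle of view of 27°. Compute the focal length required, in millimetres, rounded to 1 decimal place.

From α = 2·arctan(w/2f) we get f = w / (2·tan(α/2)).
With w = 43.8 mm and α/2 = 13.5°, tan(α/2) ≈ 0.24008, so f ≈ 43.8 / 0.48016 ≈ 91.2201 mm.

91.2 mm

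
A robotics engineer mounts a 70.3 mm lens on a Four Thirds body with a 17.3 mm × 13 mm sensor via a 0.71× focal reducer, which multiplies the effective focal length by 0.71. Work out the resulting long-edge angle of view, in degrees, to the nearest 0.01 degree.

19.66°

Effective focal length f = 70.3 × 0.71 = 49.913 mm.
α = 2·arctan(17.3 / (2 × 49.913)) = 2·arctan(0.17330) ≈ 19.6636°.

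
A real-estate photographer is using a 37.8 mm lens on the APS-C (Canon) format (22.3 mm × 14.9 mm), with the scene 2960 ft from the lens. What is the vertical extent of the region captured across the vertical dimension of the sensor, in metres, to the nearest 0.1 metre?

dₒ: 2960 ft × 304.8 mm/ft = 902207.97 mm.
Similar triangles through the lens centre give W/dₒ = h/dᵢ; with 1/f = 1/dₒ + 1/dᵢ this gives W = h·(dₒ − f)/f.
W = 14.9 mm × (902208 − 37.8) / 37.8 = 14.9 × 23866.9357 ≈ 355617.343 mm = 355.617 m.

355.6 m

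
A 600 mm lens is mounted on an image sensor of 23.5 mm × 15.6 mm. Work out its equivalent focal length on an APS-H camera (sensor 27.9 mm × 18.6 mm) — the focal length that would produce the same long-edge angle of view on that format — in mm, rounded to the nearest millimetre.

712 mm

Equal angle of view means equal width/f ratio, so f₂ = f₁ · (width₂/width₁) = 600 × 27.9/23.5.
f₂ = 600 × 1.18723 ≈ 712.340 mm.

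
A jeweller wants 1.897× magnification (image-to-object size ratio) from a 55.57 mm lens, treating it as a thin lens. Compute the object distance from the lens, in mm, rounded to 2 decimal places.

With m = dᵢ/dₒ and 1/f = 1/dₒ + 1/dᵢ, substituting dᵢ = m·dₒ gives 1/f = (1 + 1/m)/dₒ, hence dₒ = f·(1 + 1/m).
dₒ = 55.57 × (1 + 1/1.897) = 55.57 × 1.52715 ≈ 84.864 mm.

84.86 mm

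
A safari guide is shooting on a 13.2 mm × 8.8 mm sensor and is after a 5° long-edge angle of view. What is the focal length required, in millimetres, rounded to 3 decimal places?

From α = 2·arctan(w/2f) we get f = w / (2·tan(α/2)).
With w = 13.2 mm and α/2 = 2.5°, tan(α/2) ≈ 0.04366, so f ≈ 13.2 / 0.08732 ≈ 151.1649 mm.

151.165 mm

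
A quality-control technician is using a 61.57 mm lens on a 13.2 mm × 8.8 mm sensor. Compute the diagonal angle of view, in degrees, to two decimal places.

Sensor diagonal = √(13.2² + 8.8²) = √251.6800 ≈ 15.8644 mm.
Angle of view α = 2·arctan(d/2f) with d = 15.8644 mm and f = 61.57 mm.
d/2f = 0.12883; arctan(0.12883) ≈ 7.3411°, so α ≈ 14.6822°.

14.68°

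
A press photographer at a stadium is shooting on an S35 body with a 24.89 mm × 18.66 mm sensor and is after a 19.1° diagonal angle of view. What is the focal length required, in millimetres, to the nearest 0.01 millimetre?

Sensor diagonal = √(24.89² + 18.66²) = √967.7077 ≈ 31.1080 mm.
From α = 2·arctan(d/2f) we get f = d / (2·tan(α/2)).
With d = 31.1080 mm and α/2 = 9.55°, tan(α/2) ≈ 0.16824, so f ≈ 31.1080 / 0.33648 ≈ 92.4513 mm.

92.45 mm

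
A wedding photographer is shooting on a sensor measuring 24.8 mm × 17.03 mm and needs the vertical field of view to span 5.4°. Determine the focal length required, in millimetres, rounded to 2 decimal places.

From α = 2·arctan(h/2f) we get f = h / (2·tan(α/2)).
With h = 17.03 mm and α/2 = 2.7°, tan(α/2) ≈ 0.04716, so f ≈ 17.03 / 0.09432 ≈ 180.5601 mm.

180.56 mm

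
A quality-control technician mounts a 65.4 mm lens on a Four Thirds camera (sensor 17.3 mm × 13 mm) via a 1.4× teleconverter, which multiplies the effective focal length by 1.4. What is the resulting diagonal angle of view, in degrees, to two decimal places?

Effective focal length f = 65.4 × 1.4 = 91.56 mm.
Sensor diagonal = √(17.3² + 13²) = √468.2900 ≈ 21.6400 mm.
α = 2·arctan(21.640 / (2 × 91.56)) = 2·arctan(0.11817) ≈ 13.4792°.

13.48°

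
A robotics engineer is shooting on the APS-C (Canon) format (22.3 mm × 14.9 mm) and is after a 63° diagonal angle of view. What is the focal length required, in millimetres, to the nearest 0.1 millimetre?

21.9 mm

Sensor diagonal = √(22.3² + 14.9²) = √719.3000 ≈ 26.8198 mm.
From α = 2·arctan(d/2f) we get f = d / (2·tan(α/2)).
With d = 26.8198 mm and α/2 = 31.5°, tan(α/2) ≈ 0.61280, so f ≈ 26.8198 / 1.22560 ≈ 21.8829 mm.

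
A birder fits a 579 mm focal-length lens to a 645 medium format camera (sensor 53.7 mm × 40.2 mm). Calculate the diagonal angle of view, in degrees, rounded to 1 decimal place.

6.6°

Sensor diagonal = √(53.7² + 40.2²) = √4499.7300 ≈ 67.0800 mm.
Angle of view α = 2·arctan(d/2f) with d = 67.0800 mm and f = 579 mm.
d/2f = 0.05793; arctan(0.05793) ≈ 3.3153°, so α ≈ 6.6306°.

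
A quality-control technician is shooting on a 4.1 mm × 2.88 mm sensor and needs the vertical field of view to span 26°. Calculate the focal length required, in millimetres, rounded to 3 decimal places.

From α = 2·arctan(h/2f) we get f = h / (2·tan(α/2)).
With h = 2.88 mm and α/2 = 13°, tan(α/2) ≈ 0.23087, so f ≈ 2.88 / 0.46174 ≈ 6.2373 mm.

6.237 mm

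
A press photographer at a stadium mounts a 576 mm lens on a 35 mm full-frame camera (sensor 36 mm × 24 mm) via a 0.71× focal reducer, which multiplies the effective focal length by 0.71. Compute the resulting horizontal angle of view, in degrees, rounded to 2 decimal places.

Effective focal length f = 576 × 0.71 = 408.96 mm.
α = 2·arctan(36 / (2 × 408.96)) = 2·arctan(0.04401) ≈ 5.0404°.

5.04°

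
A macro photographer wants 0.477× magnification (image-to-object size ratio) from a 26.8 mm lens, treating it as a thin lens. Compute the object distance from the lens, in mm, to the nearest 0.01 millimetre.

With m = dᵢ/dₒ and 1/f = 1/dₒ + 1/dᵢ, substituting dᵢ = m·dₒ gives 1/f = (1 + 1/m)/dₒ, hence dₒ = f·(1 + 1/m).
dₒ = 26.8 × (1 + 1/0.477) = 26.8 × 3.09644 ≈ 82.984 mm.

82.98 mm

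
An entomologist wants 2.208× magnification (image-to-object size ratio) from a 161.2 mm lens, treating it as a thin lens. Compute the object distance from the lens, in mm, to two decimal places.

With m = dᵢ/dₒ and 1/f = 1/dₒ + 1/dᵢ, substituting dᵢ = m·dₒ gives 1/f = (1 + 1/m)/dₒ, hence dₒ = f·(1 + 1/m).
dₒ = 161.2 × (1 + 1/2.208) = 161.2 × 1.45290 ≈ 234.207 mm.

234.21 mm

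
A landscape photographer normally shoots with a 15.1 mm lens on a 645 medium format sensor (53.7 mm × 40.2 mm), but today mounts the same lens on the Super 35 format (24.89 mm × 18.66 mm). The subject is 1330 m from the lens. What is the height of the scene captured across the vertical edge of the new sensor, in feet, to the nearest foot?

5392 ft

The focal length stays 15.1 mm; the relevant sensor dimension is now h = 18.66 mm. Object distance dₒ = 1330 m = 1.33e+06 mm.
Thin-lens field height W = h·(dₒ − f)/f = 18.66 × (1.33e+06 − 15.1)/15.1 ≈ 1643544.254 mm = 1643544.254/304.8 ft = 5392.21 ft.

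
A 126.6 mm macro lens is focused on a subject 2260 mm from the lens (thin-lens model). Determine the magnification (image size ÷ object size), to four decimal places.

Thin lens: 1/f = 1/dₒ + 1/dᵢ → 1/dᵢ = 1/126.6 − 1/2260 = 0.0074564 mm⁻¹, so dᵢ ≈ 134.1127 mm.
Magnification m = dᵢ/dₒ = 134.1127/2260 ≈ 0.05934.

0.0593×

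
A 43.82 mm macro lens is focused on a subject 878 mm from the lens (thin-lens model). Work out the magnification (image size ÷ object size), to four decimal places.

Thin lens: 1/f = 1/dₒ + 1/dᵢ → 1/dᵢ = 1/43.82 − 1/878 = 0.0216817 mm⁻¹, so dᵢ ≈ 46.1219 mm.
Magnification m = dᵢ/dₒ = 46.1219/878 ≈ 0.05253.

0.0525×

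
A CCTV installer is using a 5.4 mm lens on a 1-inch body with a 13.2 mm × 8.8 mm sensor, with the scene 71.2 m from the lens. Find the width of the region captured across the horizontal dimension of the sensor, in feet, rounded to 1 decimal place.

571.0 ft

dₒ: 71.2 m = 71200 mm.
Similar triangles through the lens centre give W/dₒ = w/dᵢ; with 1/f = 1/dₒ + 1/dᵢ this gives W = w·(dₒ − f)/f.
W = 13.2 mm × (71200 − 5.4) / 5.4 = 13.2 × 13184.1852 ≈ 174031.244 mm = 174031.244/304.8 ft = 570.969 ft.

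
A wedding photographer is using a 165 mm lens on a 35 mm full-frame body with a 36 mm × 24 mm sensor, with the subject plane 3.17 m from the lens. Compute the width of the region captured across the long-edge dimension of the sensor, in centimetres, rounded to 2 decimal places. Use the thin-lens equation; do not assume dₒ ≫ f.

dₒ: 3.17 m = 3170 mm.
Similar triangles through the lens centre give W/dₒ = w/dᵢ; with 1/f = 1/dₒ + 1/dᵢ this gives W = w·(dₒ − f)/f.
W = 36 mm × (3170 − 165) / 165 = 36 × 18.2121 ≈ 655.636 mm = 65.5636 cm.

65.56 cm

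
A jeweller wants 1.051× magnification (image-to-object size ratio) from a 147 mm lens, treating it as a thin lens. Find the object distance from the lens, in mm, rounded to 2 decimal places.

286.87 mm

With m = dᵢ/dₒ and 1/f = 1/dₒ + 1/dᵢ, substituting dᵢ = m·dₒ gives 1/f = (1 + 1/m)/dₒ, hence dₒ = f·(1 + 1/m).
dₒ = 147 × (1 + 1/1.051) = 147 × 1.95147 ≈ 286.867 mm.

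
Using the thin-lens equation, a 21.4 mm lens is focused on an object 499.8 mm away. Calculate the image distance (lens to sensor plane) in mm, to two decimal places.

22.36 mm

1/dᵢ = 1/f − 1/dₒ = 1/21.4 − 1/499.8 = 0.0447282 mm⁻¹.
dᵢ = 1/0.0447282 ≈ 22.3573 mm.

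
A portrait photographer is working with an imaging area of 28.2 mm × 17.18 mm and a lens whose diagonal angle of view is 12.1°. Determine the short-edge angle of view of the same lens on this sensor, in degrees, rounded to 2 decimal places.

6.31°

Sensor diagonal = √(28.2² + 17.18²) = √1090.3924 ≈ 33.0211 mm.
From the diagonal AOV: f = 33.0211 / (2·tan(6.05°)) = 33.0211 / 0.21197 ≈ 155.7795 mm.
Short-edge AOV = 2·arctan(17.18 / (2 × 155.7795)) = 2·arctan(0.05514) ≈ 6.3124°.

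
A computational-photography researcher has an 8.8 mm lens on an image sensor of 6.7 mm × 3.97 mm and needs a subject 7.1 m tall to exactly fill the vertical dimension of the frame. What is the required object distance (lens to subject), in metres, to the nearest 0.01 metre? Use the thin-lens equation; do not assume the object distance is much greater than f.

15.75 m

W: 7.1 m = 7100 mm.
Magnification m = h/W = dᵢ/dₒ; combined with 1/f = 1/dₒ + 1/dᵢ this gives dₒ = f·(1 + W/h).
dₒ = 8.8 mm × (1 + 7100/3.97) = 8.8 × 1789.4131 ≈ 15746.835 mm = 15.7468 m.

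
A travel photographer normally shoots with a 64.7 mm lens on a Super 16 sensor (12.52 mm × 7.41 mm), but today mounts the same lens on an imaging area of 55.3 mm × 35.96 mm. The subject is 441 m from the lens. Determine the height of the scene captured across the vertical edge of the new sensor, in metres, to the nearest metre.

The focal length stays 64.7 mm; the relevant sensor dimension is now h = 35.96 mm. Object distance dₒ = 441 m = 441000 mm.
Thin-lens field height W = h·(dₒ − f)/f = 35.96 × (441000 − 64.7)/64.7 ≈ 245070.068 mm = 245.07 m.

245 m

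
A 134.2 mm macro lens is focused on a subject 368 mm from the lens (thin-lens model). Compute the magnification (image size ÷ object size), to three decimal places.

0.574×

Thin lens: 1/f = 1/dₒ + 1/dᵢ → 1/dᵢ = 1/134.2 − 1/368 = 0.0047342 mm⁻¹, so dᵢ ≈ 211.2301 mm.
Magnification m = dᵢ/dₒ = 211.2301/368 ≈ 0.57399.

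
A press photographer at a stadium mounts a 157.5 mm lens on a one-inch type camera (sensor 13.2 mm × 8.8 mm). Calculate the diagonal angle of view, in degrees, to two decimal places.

Sensor diagonal = √(13.2² + 8.8²) = √251.6800 ≈ 15.8644 mm.
Angle of view α = 2·arctan(d/2f) with d = 15.8644 mm and f = 157.5 mm.
d/2f = 0.05036; arctan(0.05036) ≈ 2.8832°, so α ≈ 5.7663°.

5.77°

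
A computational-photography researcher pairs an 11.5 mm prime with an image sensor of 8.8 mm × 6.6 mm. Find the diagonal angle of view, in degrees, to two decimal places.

51.12°

Sensor diagonal = √(8.8² + 6.6²) = √121.0000 ≈ 11.0000 mm.
Angle of view α = 2·arctan(d/2f) with d = 11.0000 mm and f = 11.5 mm.
d/2f = 0.47826; arctan(0.47826) ≈ 25.5600°, so α ≈ 51.1199°.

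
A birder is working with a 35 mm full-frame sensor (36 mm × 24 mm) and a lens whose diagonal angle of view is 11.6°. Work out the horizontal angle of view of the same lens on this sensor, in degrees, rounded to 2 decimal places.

Sensor diagonal = √(36² + 24²) = √1872.0000 ≈ 43.2666 mm.
From the diagonal AOV: f = 43.2666 / (2·tan(5.8°)) = 43.2666 / 0.20315 ≈ 212.9759 mm.
Horizontal AOV = 2·arctan(36 / (2 × 212.9759)) = 2·arctan(0.08452) ≈ 9.6619°.

9.66°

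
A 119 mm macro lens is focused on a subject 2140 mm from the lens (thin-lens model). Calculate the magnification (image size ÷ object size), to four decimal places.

0.0589×

Thin lens: 1/f = 1/dₒ + 1/dᵢ → 1/dᵢ = 1/119 − 1/2140 = 0.0079361 mm⁻¹, so dᵢ ≈ 126.0069 mm.
Magnification m = dᵢ/dₒ = 126.0069/2140 ≈ 0.05888.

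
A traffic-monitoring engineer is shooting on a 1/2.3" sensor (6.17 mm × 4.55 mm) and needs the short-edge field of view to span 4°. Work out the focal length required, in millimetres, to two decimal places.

From α = 2·arctan(h/2f) we get f = h / (2·tan(α/2)).
With h = 4.55 mm and α/2 = 2°, tan(α/2) ≈ 0.03492, so f ≈ 4.55 / 0.06984 ≈ 65.1475 mm.

65.15 mm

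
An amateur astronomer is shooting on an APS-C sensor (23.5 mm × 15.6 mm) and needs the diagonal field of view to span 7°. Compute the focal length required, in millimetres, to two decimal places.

230.59 mm

Sensor diagonal = √(23.5² + 15.6²) = √795.6100 ≈ 28.2066 mm.
From α = 2·arctan(d/2f) we get f = d / (2·tan(α/2)).
With d = 28.2066 mm and α/2 = 3.5°, tan(α/2) ≈ 0.06116, so f ≈ 28.2066 / 0.12233 ≈ 230.5866 mm.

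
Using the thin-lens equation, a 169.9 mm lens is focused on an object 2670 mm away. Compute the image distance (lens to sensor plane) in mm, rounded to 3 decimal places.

181.446 mm

1/dᵢ = 1/f − 1/dₒ = 1/169.9 − 1/2670 = 0.0055113 mm⁻¹.
dᵢ = 1/0.0055113 ≈ 181.4459 mm.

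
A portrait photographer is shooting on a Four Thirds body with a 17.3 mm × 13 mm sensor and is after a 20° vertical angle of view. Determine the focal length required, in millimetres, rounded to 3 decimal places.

36.863 mm

From α = 2·arctan(h/2f) we get f = h / (2·tan(α/2)).
With h = 13 mm and α/2 = 10°, tan(α/2) ≈ 0.17633, so f ≈ 13 / 0.35265 ≈ 36.8633 mm.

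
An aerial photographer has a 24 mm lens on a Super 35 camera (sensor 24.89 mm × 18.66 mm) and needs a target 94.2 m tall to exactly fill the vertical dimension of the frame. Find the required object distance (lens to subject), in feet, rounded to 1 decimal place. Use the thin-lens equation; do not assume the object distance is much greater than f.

W: 94.2 m = 94200 mm.
Magnification m = h/W = dᵢ/dₒ; combined with 1/f = 1/dₒ + 1/dᵢ this gives dₒ = f·(1 + W/h).
dₒ = 24 mm × (1 + 94200/18.66) = 24 × 5049.2315 ≈ 121181.556 mm = 121181.556/304.8 ft = 397.577 ft.

397.6 ft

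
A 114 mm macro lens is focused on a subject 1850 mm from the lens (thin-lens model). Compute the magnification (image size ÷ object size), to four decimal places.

0.0657×

Thin lens: 1/f = 1/dₒ + 1/dᵢ → 1/dᵢ = 1/114 − 1/1850 = 0.0082314 mm⁻¹, so dᵢ ≈ 121.4862 mm.
Magnification m = dᵢ/dₒ = 121.4862/1850 ≈ 0.06567.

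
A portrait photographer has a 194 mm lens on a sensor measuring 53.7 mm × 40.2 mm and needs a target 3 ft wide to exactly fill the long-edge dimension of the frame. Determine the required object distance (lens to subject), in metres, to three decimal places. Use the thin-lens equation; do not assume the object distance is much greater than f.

W: 3 ft × 304.8 mm/ft = 914.40 mm.
Magnification m = w/W = dᵢ/dₒ; combined with 1/f = 1/dₒ + 1/dᵢ this gives dₒ = f·(1 + W/w).
dₒ = 194 mm × (1 + 914.4/53.7) = 194 × 18.0279 ≈ 3497.419 mm = 3.49742 m.

3.497 m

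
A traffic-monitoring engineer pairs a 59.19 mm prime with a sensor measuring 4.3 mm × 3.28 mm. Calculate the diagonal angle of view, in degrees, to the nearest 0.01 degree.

Sensor diagonal = √(4.3² + 3.28²) = √29.2484 ≈ 5.4082 mm.
Angle of view α = 2·arctan(d/2f) with d = 5.4082 mm and f = 59.19 mm.
d/2f = 0.04568; arctan(0.04568) ≈ 2.6157°, so α ≈ 5.2315°.

5.23°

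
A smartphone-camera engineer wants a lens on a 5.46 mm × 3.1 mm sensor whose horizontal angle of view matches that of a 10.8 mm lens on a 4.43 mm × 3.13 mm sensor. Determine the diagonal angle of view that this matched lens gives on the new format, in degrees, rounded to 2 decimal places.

Equal horizontal AOV ⇒ f₂ = f₁ · 5.46/4.43 = 10.8 × 1.23251 ≈ 13.3111 mm.
Sensor diagonal = √(5.46² + 3.1²) = √39.4216 ≈ 6.2787 mm.
Diagonal AOV on the new format = 2·arctan(6.2787 / (2 × 13.3111)) = 2·arctan(0.23584) ≈ 26.5407°.

26.54°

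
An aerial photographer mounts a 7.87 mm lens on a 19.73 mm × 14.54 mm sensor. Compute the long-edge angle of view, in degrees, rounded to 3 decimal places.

102.836°

Angle of view α = 2·arctan(w/2f) with w = 19.73 mm and f = 7.87 mm.
w/2f = 1.25349; arctan(1.25349) ≈ 51.4182°, so α ≈ 102.8364°.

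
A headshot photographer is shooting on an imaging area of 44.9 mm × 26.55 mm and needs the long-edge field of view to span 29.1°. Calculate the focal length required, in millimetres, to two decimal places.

86.50 mm

From α = 2·arctan(w/2f) we get f = w / (2·tan(α/2)).
With w = 44.9 mm and α/2 = 14.55°, tan(α/2) ≈ 0.25955, so f ≈ 44.9 / 0.51910 ≈ 86.4962 mm.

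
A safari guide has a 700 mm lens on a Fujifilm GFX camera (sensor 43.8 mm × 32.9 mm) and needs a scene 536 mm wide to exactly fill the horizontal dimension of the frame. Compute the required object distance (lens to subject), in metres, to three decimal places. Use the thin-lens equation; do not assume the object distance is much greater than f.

Magnification m = w/W = dᵢ/dₒ; combined with 1/f = 1/dₒ + 1/dᵢ this gives dₒ = f·(1 + W/w).
dₒ = 700 mm × (1 + 536/43.8) = 700 × 13.2374 ≈ 9266.210 mm = 9.26621 m.

9.266 m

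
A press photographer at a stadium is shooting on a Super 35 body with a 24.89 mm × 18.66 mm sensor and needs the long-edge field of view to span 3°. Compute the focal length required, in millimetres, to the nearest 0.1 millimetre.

475.3 mm

From α = 2·arctan(w/2f) we get f = w / (2·tan(α/2)).
With w = 24.89 mm and α/2 = 1.5°, tan(α/2) ≈ 0.02619, so f ≈ 24.89 / 0.05237 ≈ 475.2554 mm.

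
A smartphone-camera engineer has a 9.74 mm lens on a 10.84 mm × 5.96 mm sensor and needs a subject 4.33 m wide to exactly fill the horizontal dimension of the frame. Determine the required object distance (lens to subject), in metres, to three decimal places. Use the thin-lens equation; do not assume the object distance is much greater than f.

W: 4.33 m = 4330 mm.
Magnification m = w/W = dᵢ/dₒ; combined with 1/f = 1/dₒ + 1/dᵢ this gives dₒ = f·(1 + W/w).
dₒ = 9.74 mm × (1 + 4330/10.84) = 9.74 × 400.4465 ≈ 3900.349 mm = 3.90035 m.

3.900 m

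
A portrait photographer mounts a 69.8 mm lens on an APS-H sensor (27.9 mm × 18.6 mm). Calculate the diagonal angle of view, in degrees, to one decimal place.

Sensor diagonal = √(27.9² + 18.6²) = √1124.3700 ≈ 33.5316 mm.
Angle of view α = 2·arctan(d/2f) with d = 33.5316 mm and f = 69.8 mm.
d/2f = 0.24020; arctan(0.24020) ≈ 13.5065°, so α ≈ 27.0129°.

27.0°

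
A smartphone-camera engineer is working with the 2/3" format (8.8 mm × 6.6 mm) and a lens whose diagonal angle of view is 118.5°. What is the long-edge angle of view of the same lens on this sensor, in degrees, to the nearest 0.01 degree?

106.73°

Sensor diagonal = √(8.8² + 6.6²) = √121.0000 ≈ 11.0000 mm.
From the diagonal AOV: f = 11.0000 / (2·tan(59.25°)) = 11.0000 / 3.36170 ≈ 3.2722 mm.
Long-edge AOV = 2·arctan(8.8 / (2 × 3.2722)) = 2·arctan(1.34468) ≈ 106.7257°.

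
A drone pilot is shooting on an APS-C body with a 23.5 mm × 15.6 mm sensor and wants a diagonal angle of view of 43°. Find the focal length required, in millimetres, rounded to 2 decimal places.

35.80 mm

Sensor diagonal = √(23.5² + 15.6²) = √795.6100 ≈ 28.2066 mm.
From α = 2·arctan(d/2f) we get f = d / (2·tan(α/2)).
With d = 28.2066 mm and α/2 = 21.5°, tan(α/2) ≈ 0.39391, so f ≈ 28.2066 / 0.78782 ≈ 35.8033 mm.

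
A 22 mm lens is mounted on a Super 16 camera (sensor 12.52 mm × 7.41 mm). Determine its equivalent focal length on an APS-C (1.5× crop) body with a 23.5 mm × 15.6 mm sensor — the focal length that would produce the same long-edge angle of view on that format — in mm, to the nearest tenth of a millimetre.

Equal angle of view means equal width/f ratio, so f₂ = f₁ · (width₂/width₁) = 22 × 23.5/12.52.
f₂ = 22 × 1.87700 ≈ 41.294 mm.

41.3 mm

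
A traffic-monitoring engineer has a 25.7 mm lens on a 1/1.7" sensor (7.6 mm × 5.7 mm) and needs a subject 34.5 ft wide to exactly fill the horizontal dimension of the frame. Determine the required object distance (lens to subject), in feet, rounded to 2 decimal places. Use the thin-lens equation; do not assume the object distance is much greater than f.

116.75 ft

W: 34.5 ft × 304.8 mm/ft = 10515.60 mm.
Magnification m = w/W = dᵢ/dₒ; combined with 1/f = 1/dₒ + 1/dᵢ this gives dₒ = f·(1 + W/w).
dₒ = 25.7 mm × (1 + 10515.6/7.6) = 25.7 × 1384.6315 ≈ 35585.030 mm = 35585.030/304.8 ft = 116.749 ft.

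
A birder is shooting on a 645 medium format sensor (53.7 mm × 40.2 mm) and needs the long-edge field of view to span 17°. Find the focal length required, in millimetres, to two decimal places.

From α = 2·arctan(w/2f) we get f = w / (2·tan(α/2)).
With w = 53.7 mm and α/2 = 8.5°, tan(α/2) ≈ 0.14945, so f ≈ 53.7 / 0.29890 ≈ 179.6575 mm.

179.66 mm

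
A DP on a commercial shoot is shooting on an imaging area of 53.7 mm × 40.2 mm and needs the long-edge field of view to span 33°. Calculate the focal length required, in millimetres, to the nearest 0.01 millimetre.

From α = 2·arctan(w/2f) we get f = w / (2·tan(α/2)).
With w = 53.7 mm and α/2 = 16.5°, tan(α/2) ≈ 0.29621, so f ≈ 53.7 / 0.59243 ≈ 90.6441 mm.

90.64 mm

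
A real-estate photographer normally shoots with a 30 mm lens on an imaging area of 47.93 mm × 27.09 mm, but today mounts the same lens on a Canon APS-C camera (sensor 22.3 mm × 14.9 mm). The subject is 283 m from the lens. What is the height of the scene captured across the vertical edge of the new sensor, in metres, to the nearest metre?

141 m

The focal length stays 30 mm; the relevant sensor dimension is now h = 14.9 mm. Object distance dₒ = 283 m = 283000 mm.
Thin-lens field height W = h·(dₒ − f)/f = 14.9 × (283000 − 30)/30 ≈ 140541.767 mm = 140.542 m.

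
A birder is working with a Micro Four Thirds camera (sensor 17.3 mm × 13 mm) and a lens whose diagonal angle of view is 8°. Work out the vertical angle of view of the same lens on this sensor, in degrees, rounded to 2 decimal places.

Sensor diagonal = √(17.3² + 13²) = √468.2900 ≈ 21.6400 mm.
From the diagonal AOV: f = 21.6400 / (2·tan(4°)) = 21.6400 / 0.13985 ≈ 154.7333 mm.
Vertical AOV = 2·arctan(13 / (2 × 154.7333)) = 2·arctan(0.04201) ≈ 4.8109°.

4.81°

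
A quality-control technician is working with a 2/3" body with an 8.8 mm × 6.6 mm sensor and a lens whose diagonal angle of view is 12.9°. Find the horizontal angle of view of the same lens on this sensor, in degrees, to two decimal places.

10.34°

Sensor diagonal = √(8.8² + 6.6²) = √121.0000 ≈ 11.0000 mm.
From the diagonal AOV: f = 11.0000 / (2·tan(6.45°)) = 11.0000 / 0.22610 ≈ 48.6503 mm.
Horizontal AOV = 2·arctan(8.8 / (2 × 48.6503)) = 2·arctan(0.09044) ≈ 10.3357°.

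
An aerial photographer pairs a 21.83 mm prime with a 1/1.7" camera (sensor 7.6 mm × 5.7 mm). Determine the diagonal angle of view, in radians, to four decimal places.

Sensor diagonal = √(7.6² + 5.7²) = √90.2500 ≈ 9.5000 mm.
Angle of view α = 2·arctan(d/2f) with d = 9.5000 mm and f = 21.83 mm.
d/2f = 0.21759; arctan(0.21759) ≈ 0.2143 rad, so α ≈ 0.4285 rad.

0.4285 rad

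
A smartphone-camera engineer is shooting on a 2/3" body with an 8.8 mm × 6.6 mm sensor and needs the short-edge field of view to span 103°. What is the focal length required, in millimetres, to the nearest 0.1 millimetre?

From α = 2·arctan(h/2f) we get f = h / (2·tan(α/2)).
With h = 6.6 mm and α/2 = 51.5°, tan(α/2) ≈ 1.25717, so f ≈ 6.6 / 2.51434 ≈ 2.6249 mm.

2.6 mm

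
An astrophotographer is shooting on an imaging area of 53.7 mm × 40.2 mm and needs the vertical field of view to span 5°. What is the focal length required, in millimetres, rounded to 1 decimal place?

460.4 mm

From α = 2·arctan(h/2f) we get f = h / (2·tan(α/2)).
With h = 40.2 mm and α/2 = 2.5°, tan(α/2) ≈ 0.04366, so f ≈ 40.2 / 0.08732 ≈ 460.3657 mm.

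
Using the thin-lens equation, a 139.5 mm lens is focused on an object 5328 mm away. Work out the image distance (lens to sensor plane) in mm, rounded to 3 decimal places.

1/dᵢ = 1/f − 1/dₒ = 1/139.5 − 1/5328 = 0.0069808 mm⁻¹.
dᵢ = 1/0.0069808 ≈ 143.2507 mm.

143.251 mm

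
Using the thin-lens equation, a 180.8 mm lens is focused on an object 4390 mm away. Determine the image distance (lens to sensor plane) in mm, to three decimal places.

1/dᵢ = 1/f − 1/dₒ = 1/180.8 − 1/4390 = 0.0053032 mm⁻¹.
dᵢ = 1/0.0053032 ≈ 188.5660 mm.

188.566 mm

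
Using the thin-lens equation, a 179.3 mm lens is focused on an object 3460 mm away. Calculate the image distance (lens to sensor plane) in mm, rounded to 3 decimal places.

189.099 mm

1/dᵢ = 1/f − 1/dₒ = 1/179.3 − 1/3460 = 0.0052882 mm⁻¹.
dᵢ = 1/0.0052882 ≈ 189.0993 mm.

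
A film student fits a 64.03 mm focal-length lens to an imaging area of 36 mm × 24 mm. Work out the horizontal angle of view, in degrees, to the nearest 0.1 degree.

31.4°

Angle of view α = 2·arctan(w/2f) with w = 36 mm and f = 64.03 mm.
w/2f = 0.28112; arctan(0.28112) ≈ 15.7016°, so α ≈ 31.4033°.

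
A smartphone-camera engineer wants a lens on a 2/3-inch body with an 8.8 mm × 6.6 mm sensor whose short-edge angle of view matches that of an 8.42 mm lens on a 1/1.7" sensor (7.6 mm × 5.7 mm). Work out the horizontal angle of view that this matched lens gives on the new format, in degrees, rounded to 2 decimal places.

Equal short-edge AOV ⇒ f₂ = f₁ · 6.6/5.7 = 8.42 × 1.15789 ≈ 9.7495 mm.
Horizontal AOV on the new format = 2·arctan(8.8 / (2 × 9.7495)) = 2·arctan(0.45131) ≈ 48.5799°.

48.58°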